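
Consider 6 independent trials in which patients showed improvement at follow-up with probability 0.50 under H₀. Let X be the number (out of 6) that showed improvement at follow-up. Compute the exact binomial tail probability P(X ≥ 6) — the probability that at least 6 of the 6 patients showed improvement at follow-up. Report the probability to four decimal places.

P = 0.0156

X ~ Binomial(n=6, p=0.50).
P(X ≥ 6) = C(6,6)·0.50^6·0.50^0.
= 0.015625 = 0.0156.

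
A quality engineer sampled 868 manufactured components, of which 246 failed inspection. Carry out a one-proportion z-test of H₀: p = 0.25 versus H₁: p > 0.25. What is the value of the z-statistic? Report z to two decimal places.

z = 2.27

Sample proportion p̂ = 246/868 = 0.28341.
Under H₀, SE = √(p₀(1−p₀)/n) = √(0.25·0.75/868) = √0.000216014 = 0.014697.
Test statistic: z = 0.03341/0.014697 = 2.27.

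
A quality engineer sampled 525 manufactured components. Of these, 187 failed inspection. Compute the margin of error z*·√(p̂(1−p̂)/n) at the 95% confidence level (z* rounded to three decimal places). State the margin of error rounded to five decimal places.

ME = 0.04096

With x = 187 successes in n = 525, p̂ = 0.35619.
SE = √(p̂(1−p̂)/n) = √(0.229319/525) = 0.020900.
The 95% critical value is z* = 1.960.
ME = 1.960·0.020900 = 0.04096.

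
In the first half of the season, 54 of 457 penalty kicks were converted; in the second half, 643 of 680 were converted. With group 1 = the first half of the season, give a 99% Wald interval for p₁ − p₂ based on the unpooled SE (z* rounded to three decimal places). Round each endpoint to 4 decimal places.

(-0.8723, -0.7825)

p̂₁ = 0.11816, p̂₂ = 0.94559, so the observed difference is -0.82743.
SE = √(0.000228008 + 0.000075663) = √0.000303671 = 0.017426.
For 99% confidence, z* = 2.576. Margin of error = 0.04489.
So the interval runs from -0.8723 to -0.7825.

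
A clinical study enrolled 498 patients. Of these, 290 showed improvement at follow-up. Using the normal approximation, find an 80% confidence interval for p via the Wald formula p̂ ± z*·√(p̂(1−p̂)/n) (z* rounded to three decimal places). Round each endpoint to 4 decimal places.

p̂ = 290/498 = 0.58233.
SE(p̂) = √(0.58233·0.41767/498) = 0.022100.
For 80% confidence, z* = 1.282.
Margin = 1.282·0.022100 = 0.02833.
CI: 0.58233 ± 0.02833 = (0.5540, 0.6107).

(0.5540, 0.6107)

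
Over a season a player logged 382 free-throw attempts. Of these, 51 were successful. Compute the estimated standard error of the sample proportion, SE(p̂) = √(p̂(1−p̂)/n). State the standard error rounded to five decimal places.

The sample proportion is 51/382 = 0.13351.
p̂(1−p̂) = 0.115685.
Dividing by n and taking the root: √0.000302840 = 0.01740.

SE = 0.01740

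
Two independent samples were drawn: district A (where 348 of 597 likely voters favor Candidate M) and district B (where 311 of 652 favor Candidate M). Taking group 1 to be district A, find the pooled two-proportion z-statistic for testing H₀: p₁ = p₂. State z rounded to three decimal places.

p̂₁ = 348/597 = 0.58291, p̂₂ = 311/652 = 0.47699.
Pooling: p̂ = 659/1249 = 0.52762.
Pooled SE = √[0.2492370·0.00320878] ≈ 0.028280.
z = 0.10592/0.028280 = 3.745.

z = 3.745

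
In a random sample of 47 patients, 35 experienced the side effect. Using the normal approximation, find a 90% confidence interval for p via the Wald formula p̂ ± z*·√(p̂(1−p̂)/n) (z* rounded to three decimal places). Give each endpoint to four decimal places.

With x = 35 successes in n = 47, p̂ = 0.74468.
SE = √(p̂(1−p̂)/n) = √(0.190131/47) = 0.063603.
z* = 1.645 at the 90% level.
Margin = 1.645·0.063603 = 0.10463.
CI: 0.74468 ± 0.10463 = (0.6401, 0.8493).

(0.6401, 0.8493)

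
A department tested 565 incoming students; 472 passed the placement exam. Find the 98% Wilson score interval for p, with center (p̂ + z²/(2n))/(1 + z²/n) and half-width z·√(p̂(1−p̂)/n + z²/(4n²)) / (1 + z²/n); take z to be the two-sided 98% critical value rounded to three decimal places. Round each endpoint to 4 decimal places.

p̂ = 472/565 = 0.83540; z = 2.326, so z² = 5.410276.
1 + z²/n = 1.009576.
Center = (0.83540 + 0.004788)/1.009576 = 0.83222.
Radicand: p̂(1−p̂)/n + z²/(4n²) = 0.000243377 + 0.000004237 = 0.000247614.
Half-width = z·√(radicand)/denom = 2.326·0.015736/1.009576 = 0.03625.
CI: 0.83222 ± 0.03625 = (0.7960, 0.8685).

(0.7960, 0.8685)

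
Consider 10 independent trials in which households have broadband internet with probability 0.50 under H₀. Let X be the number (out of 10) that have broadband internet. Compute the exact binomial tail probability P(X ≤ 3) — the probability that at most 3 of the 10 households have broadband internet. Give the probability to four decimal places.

P = 0.1719

X ~ Binomial(n=10, p=0.50).
P(X ≤ 3) = C(10,0)·0.50^0·0.50^10 + C(10,1)·0.50^1·0.50^9 + C(10,2)·0.50^2·0.50^8 + C(10,3)·0.50^3·0.50^7.
= 0.000977 + 0.009766 + 0.043945 + 0.117188 = 0.1719.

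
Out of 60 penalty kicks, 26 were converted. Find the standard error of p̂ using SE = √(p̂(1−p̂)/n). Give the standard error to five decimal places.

SE = 0.06397

p̂ = 26/60 = 0.43333.
p̂(1−p̂) = 0.43333·0.56667 = 0.245555.
SE = √(0.245555/60) = 0.06397.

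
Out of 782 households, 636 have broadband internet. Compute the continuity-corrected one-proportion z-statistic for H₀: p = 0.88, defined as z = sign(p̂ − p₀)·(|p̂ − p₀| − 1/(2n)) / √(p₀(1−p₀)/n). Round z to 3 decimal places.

The sample proportion is 636/782 = 0.81330. p̂ − p₀ = -0.066701.
Continuity correction 1/(2n) = 1/1564 = 0.000639.
Corrected numerator: |-0.066701| − 0.000639 = 0.066062.
SE₀ = √(0.88·0.12/782) = 0.011621.
z = (−)0.066062/0.011621 = -5.685.

z = -5.685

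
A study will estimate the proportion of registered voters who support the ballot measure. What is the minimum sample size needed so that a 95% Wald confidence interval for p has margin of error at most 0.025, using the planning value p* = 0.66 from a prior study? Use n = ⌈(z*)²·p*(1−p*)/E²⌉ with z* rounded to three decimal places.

z* = 1.960 at the 95% level.
p*(1−p*) = 0.2244.
(z*)²·p*(1−p*)/E² = 3.841600·0.2244/0.000625 = 1379.288.
⌈1379.288⌉ = 1380.

n = 1380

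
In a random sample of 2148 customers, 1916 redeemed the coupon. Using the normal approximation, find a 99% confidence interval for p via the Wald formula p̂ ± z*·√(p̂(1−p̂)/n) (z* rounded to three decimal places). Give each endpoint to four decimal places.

The sample proportion is 1916/2148 = 0.89199.
SE = √(p̂(1−p̂)/n) = √(0.096342/2148) = 0.006697.
The 99% critical value is z* = 2.576.
Margin of error: 2.576 × 0.006697 = 0.01725.
Interval: 0.89199 ± 0.01725 → (0.8747, 0.9092).

(0.8747, 0.9092)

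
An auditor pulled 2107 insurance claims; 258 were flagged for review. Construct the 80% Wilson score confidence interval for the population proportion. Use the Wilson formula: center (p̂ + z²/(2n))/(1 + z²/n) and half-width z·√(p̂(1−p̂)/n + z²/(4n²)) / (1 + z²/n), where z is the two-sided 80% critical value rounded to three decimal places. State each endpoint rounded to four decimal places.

Here p̂ = 258/2107 = 0.12245 and z = 1.282 (z² = 1.643524).
Denominator 1 + z²/n = 1 + 1.643524/2107 = 1.000780.
Adjusted center: (0.12245 + z²/(2n))/1.000780 = 0.12274.
Radicand: p̂(1−p̂)/n + z²/(4n²) = 0.000050999 + 0.000000093 = 0.000051092.
Half-width = z·√(radicand)/denom = 1.282·0.007148/1.000780 = 0.00916.
So the interval runs from 0.1136 to 0.1319.

(0.1136, 0.1319)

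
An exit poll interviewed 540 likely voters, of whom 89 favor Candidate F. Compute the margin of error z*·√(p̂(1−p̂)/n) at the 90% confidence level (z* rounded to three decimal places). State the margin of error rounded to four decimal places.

ME = 0.0263

p̂ = 89/540 = 0.16481.
Standard error of p̂: √(0.137651/540) = √0.000254909 = 0.015966.
For 90% confidence, z* = 1.645.
Margin of error = z*·SE = 1.645 × 0.015966 = 0.0263.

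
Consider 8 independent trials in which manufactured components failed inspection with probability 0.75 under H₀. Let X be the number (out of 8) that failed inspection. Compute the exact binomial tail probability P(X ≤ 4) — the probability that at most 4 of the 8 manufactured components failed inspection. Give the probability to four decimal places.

X ~ Binomial(n=8, p=0.75).
P(X ≤ 4) = Σ_{j=0}^{4} C(8,j)·0.75^j·0.25^{8−j}.
= 0.000015 + 0.000366 + 0.003845 + 0.023071 + 0.086517 = 0.1138.

P = 0.1138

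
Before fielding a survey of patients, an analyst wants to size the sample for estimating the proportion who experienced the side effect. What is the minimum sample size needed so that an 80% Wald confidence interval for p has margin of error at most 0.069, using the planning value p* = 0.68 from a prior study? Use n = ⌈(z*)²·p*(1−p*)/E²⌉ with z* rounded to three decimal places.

The 80% critical value is z* = 1.282.
p*(1−p*) = 0.68·0.32 = 0.2176.
(z*)²·p*(1−p*)/E² = 1.643524·0.2176/0.004761 = 75.117.
⌈75.117⌉ = 76.

n = 76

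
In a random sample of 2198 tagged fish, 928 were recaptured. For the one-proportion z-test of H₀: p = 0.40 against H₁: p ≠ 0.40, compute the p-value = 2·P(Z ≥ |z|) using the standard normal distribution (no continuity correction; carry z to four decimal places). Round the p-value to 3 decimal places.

p̂ = 928/2198 = 0.42220.
Under H₀, SE = √(p₀(1−p₀)/n) = √(0.40·0.60/2198) = √0.000109190 = 0.010449.
Test statistic (full precision, shown to 4 dp): z = (928/2198 − 0.40)/SE₀ ≈ 2.1247.
From the standard normal, 2·P(Z ≥ |z|) = 0.034.

p-value = 0.034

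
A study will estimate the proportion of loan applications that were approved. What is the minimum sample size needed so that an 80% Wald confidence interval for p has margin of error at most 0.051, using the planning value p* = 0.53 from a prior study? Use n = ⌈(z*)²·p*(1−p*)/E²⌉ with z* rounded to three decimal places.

z* = 1.282 at the 80% level.
p*(1−p*) = 0.2491.
Required n before rounding: 1.643524 × 0.2491 / 0.051² = 157.402.
Rounding up, n = 158.

n = 158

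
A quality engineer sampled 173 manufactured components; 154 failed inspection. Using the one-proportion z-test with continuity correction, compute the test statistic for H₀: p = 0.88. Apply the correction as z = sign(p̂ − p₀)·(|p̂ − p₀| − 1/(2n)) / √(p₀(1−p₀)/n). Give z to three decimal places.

Sample proportion p̂ = 154/173 = 0.89017. p̂ − p₀ = 0.010173.
Continuity correction 1/(2n) = 1/346 = 0.002890.
Corrected numerator: |0.010173| − 0.002890 = 0.007283.
Null standard error: √(0.88·0.12/173) = √0.000610405 = 0.024706.
z = +0.007283/0.024706 = 0.295.

z = 0.295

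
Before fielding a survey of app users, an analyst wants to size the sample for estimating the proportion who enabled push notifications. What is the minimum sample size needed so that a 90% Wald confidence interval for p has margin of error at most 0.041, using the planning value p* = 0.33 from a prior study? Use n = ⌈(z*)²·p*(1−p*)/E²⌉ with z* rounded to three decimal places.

n = 356

z* = 1.645 at the 90% level.
p*(1−p*) = 0.33·0.67 = 0.2211.
Required n before rounding: 2.706025 × 0.2211 / 0.041² = 355.920.
Rounding up, n = 356.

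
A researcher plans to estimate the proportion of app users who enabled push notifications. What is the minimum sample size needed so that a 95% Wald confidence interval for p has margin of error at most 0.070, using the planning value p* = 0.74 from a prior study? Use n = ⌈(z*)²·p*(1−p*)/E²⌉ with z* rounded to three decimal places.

z* = 1.960 at the 95% level.
p*(1−p*) = 0.1924.
(z*)²·p*(1−p*)/E² = 3.841600·0.1924/0.004900 = 150.842.
Rounding up, n = 151.

n = 151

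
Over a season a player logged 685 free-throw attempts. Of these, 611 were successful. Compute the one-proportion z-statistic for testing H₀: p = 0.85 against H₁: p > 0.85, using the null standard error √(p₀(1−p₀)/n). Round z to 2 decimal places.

The sample proportion is 611/685 = 0.89197.
Null standard error: √(0.85·0.15/685) = √0.000186131 = 0.013643.
z = (p̂ − p₀)/SE = (0.89197 − 0.85)/0.013643 = 3.08.

z = 3.08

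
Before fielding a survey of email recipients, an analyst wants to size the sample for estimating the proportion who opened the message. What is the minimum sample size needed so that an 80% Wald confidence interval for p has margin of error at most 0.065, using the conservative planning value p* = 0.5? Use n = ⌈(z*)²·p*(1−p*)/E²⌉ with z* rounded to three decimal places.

n = 98

The 80% critical value is z* = 1.282.
p*(1−p*) = 0.2500.
(z*)²·p*(1−p*)/E² = 1.643524·0.2500/0.004225 = 97.250.
Rounding up, n = 98.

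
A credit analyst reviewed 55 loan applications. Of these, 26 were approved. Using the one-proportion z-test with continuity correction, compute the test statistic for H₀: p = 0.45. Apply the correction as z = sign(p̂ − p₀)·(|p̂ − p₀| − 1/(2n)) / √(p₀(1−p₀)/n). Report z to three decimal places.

Sample proportion p̂ = 26/55 = 0.47273. p̂ − p₀ = 0.022727.
Continuity correction 1/(2n) = 1/110 = 0.009091.
Corrected numerator: |0.022727| − 0.009091 = 0.013636.
SE₀ = √(0.45·0.55/55) = 0.067082.
z = +0.013636/0.067082 = 0.203.

z = 0.203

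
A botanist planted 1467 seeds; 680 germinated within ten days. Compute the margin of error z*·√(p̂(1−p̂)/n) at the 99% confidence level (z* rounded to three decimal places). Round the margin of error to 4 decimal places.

ME = 0.0335

p̂ = 680/1467 = 0.46353.
SE = √(p̂(1−p̂)/n) = √(0.248670/1467) = 0.013020.
For 99% confidence, z* = 2.576.
Margin of error = z*·SE = 2.576 × 0.013020 = 0.0335.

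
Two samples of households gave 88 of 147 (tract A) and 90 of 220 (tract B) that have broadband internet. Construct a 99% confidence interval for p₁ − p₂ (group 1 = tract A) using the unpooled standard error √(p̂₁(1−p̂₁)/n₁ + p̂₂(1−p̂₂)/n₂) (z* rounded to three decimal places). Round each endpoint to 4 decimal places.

(0.0549, 0.3242)

p̂₁ = 0.59864, p̂₂ = 0.40909, so the observed difference is 0.18955.
Unpooled SE = √(p̂₁(1−p̂₁)/n₁ + p̂₂(1−p̂₂)/n₂) = √(0.001634492 + 0.001098798) = 0.052281.
For 99% confidence, z* = 2.576. Margin of error = 0.13468.
CI: 0.18955 ± 0.13468 = (0.0549, 0.3242).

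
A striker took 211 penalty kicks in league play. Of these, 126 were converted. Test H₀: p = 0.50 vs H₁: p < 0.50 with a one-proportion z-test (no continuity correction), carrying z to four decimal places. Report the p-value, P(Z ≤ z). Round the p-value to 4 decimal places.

Sample proportion p̂ = 126/211 = 0.59716.
Null standard error: √(0.50·0.50/211) = √0.001184834 = 0.034421.
Test statistic (full precision, shown to 4 dp): z = (126/211 − 0.50)/SE₀ ≈ 2.8226.
From the standard normal, P(Z ≤ z) = 0.9976.

p-value = 0.9976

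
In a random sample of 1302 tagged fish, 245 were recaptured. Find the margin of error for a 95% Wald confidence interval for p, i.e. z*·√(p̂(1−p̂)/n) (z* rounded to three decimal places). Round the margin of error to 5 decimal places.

The sample proportion is 245/1302 = 0.18817.
SE(p̂) = √(0.18817·0.81183/1302) = 0.010832.
For 95% confidence, z* = 1.960.
ME = 1.960·0.010832 = 0.02123.

ME = 0.02123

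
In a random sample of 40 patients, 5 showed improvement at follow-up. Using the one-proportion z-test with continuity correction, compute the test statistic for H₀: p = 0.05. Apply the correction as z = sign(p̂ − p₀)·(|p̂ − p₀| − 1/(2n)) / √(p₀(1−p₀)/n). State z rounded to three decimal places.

The sample proportion is 5/40 = 0.12500. p̂ − p₀ = 0.075000.
Continuity correction 1/(2n) = 1/80 = 0.012500.
Corrected numerator: |0.075000| − 0.012500 = 0.062500.
SE₀ = √(0.05·0.95/40) = 0.034460.
z = (+)0.062500/0.034460 = 1.814.

z = 1.814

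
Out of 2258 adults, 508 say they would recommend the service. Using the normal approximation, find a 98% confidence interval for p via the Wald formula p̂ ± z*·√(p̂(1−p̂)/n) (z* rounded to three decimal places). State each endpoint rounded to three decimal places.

With x = 508 successes in n = 2258, p̂ = 0.22498.
SE(p̂) = √(0.22498·0.77502/2258) = 0.008787.
For 98% confidence, z* = 2.326.
Margin of error: 2.326 × 0.008787 = 0.02044.
Interval: 0.22498 ± 0.02044 → (0.205, 0.245).

(0.205, 0.245)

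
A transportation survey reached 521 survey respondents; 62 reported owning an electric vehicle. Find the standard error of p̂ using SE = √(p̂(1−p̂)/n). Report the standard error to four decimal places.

The sample proportion is 62/521 = 0.11900.
p̂(1−p̂) = 0.11900·0.88100 = 0.104839.
SE = √(0.104839/521) = 0.0142.

SE = 0.0142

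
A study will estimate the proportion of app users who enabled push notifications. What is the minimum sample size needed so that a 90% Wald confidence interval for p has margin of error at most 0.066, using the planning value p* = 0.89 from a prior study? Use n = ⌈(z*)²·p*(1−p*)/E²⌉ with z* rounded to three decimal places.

The 90% critical value is z* = 1.645.
p*(1−p*) = 0.0979.
(z*)²·p*(1−p*)/E² = 2.706025·0.0979/0.004356 = 60.817.
Rounding up, n = 61.

n = 61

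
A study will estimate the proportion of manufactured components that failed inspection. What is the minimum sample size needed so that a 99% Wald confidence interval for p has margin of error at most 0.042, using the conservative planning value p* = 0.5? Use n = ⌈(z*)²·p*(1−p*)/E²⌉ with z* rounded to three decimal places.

The 99% critical value is z* = 2.576.
p*(1−p*) = 0.2500.
Required n before rounding: 6.635776 × 0.2500 / 0.042² = 940.444.
⌈940.444⌉ = 941.

n = 941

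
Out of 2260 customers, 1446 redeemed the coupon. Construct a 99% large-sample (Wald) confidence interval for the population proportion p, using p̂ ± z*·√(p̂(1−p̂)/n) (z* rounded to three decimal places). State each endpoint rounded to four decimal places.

The sample proportion is 1446/2260 = 0.63982.
Standard error of p̂: √(0.230450/2260) = √0.000101969 = 0.010098.
z* = 2.576 at the 99% level.
Margin of error: 2.576 × 0.010098 = 0.02601.
Interval: 0.63982 ± 0.02601 → (0.6138, 0.6658).

(0.6138, 0.6658)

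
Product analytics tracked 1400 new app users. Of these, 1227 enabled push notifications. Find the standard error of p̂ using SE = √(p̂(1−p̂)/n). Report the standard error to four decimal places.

With x = 1227 successes in n = 1400, p̂ = 0.87643.
p̂(1−p̂) = 0.87643·0.12357 = 0.108300.
Dividing by n and taking the root: √0.000077357 = 0.0088.

SE = 0.0088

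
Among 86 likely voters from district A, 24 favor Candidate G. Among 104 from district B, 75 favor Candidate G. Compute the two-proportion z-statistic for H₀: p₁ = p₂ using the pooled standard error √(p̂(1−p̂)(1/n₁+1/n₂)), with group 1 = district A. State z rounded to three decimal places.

Sample proportions: p̂₁ = 24/86 = 0.27907 and p̂₂ = 75/104 = 0.72115.
Pooling: p̂ = 99/190 = 0.52105.
Pooled SE = √[0.2495568·0.02124329] ≈ 0.072811.
z = (p̂₁ − p̂₂)/SE = (0.27907 − 0.72115)/0.072811 = -0.44208/0.072811 = -6.072.

z = -6.072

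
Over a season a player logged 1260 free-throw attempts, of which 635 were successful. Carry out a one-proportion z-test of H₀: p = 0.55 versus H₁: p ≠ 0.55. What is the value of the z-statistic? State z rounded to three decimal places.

The sample proportion is 635/1260 = 0.50397.
SE₀ = √(0.55·0.45/1260) = 0.014015.
z = (p̂ − p₀)/SE = (0.50397 − 0.55)/0.014015 = -3.284.

z = -3.284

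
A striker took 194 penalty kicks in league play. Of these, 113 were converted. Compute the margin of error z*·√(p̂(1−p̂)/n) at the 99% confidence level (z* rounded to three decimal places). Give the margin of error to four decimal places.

p̂ = 113/194 = 0.58247.
SE(p̂) = √(0.58247·0.41753/194) = 0.035406.
For 99% confidence, z* = 2.576.
ME = 2.576·0.035406 = 0.0912.

ME = 0.0912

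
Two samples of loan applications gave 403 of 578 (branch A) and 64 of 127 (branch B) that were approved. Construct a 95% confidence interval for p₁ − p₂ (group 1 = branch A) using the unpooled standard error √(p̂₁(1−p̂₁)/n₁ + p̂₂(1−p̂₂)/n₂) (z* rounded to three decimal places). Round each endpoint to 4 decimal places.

p̂₁ = 0.69723, p̂₂ = 0.50394, so the observed difference is 0.19329.
Unpooled SE = √(p̂₁(1−p̂₁)/n₁ + p̂₂(1−p̂₂)/n₂) = √(0.000365224 + 0.001968382) = 0.048307.
For 95% confidence, z* = 1.960. Margin of error = 0.09468.
CI: 0.19329 ± 0.09468 = (0.0986, 0.2880).

(0.0986, 0.2880)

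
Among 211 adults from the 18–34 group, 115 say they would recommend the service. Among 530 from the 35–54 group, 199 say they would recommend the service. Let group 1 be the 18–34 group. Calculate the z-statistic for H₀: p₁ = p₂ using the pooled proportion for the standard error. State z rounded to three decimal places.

p̂₁ = 115/211 = 0.54502, p̂₂ = 199/530 = 0.37547.
Pooled p̂ = (115+199)/(211+530) = 314/741 = 0.42375.
Pooled SE = √[0.2441862·0.00662613] ≈ 0.040224.
z = 0.16955/0.040224 = 4.215.

z = 4.215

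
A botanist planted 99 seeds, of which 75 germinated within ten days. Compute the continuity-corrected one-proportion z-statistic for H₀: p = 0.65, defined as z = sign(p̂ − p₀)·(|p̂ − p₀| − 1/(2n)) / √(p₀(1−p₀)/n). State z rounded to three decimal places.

z = 2.139

Sample proportion p̂ = 75/99 = 0.75758. p̂ − p₀ = 0.107576.
1/(2n) = 0.005051.
Corrected numerator: |0.107576| − 0.005051 = 0.102525.
Null standard error: √(0.65·0.35/99) = √0.002297980 = 0.047937.
z = +0.102525/0.047937 = 2.139.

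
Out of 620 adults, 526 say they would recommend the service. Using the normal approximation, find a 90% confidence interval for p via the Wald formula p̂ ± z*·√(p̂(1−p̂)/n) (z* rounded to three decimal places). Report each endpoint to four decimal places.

(0.8247, 0.8721)

With x = 526 successes in n = 620, p̂ = 0.84839.
SE(p̂) = √(0.84839·0.15161/620) = 0.014404.
For 90% confidence, z* = 1.645.
Margin = 1.645·0.014404 = 0.02369.
CI: 0.84839 ± 0.02369 = (0.8247, 0.8721).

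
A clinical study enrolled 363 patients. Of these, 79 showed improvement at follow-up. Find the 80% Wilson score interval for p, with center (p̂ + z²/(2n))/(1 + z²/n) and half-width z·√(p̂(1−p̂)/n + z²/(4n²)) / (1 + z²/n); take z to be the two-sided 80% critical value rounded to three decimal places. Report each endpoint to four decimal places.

Here p̂ = 79/363 = 0.21763 and z = 1.282 (z² = 1.643524).
Denominator 1 + z²/n = 1 + 1.643524/363 = 1.004528.
Adjusted center: (0.21763 + z²/(2n))/1.004528 = 0.21890.
Radicand: p̂(1−p̂)/n + z²/(4n²) = 0.000469057 + 0.000003118 = 0.000472175.
Half-width = 1.282·√0.000472175/1.004528 = 0.02773.
Interval: 0.21890 ± 0.02773 → (0.1912, 0.2466).

(0.1912, 0.2466)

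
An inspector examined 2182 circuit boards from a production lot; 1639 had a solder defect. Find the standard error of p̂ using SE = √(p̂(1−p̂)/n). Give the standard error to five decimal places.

p̂ = 1639/2182 = 0.75115.
p̂(1−p̂) = 0.75115·0.24885 = 0.186924.
Dividing by n and taking the root: √0.000085666 = 0.00926.

SE = 0.00926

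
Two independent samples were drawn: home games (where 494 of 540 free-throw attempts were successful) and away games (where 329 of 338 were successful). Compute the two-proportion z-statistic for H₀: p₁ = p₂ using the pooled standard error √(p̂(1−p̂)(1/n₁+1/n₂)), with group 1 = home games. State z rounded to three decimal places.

z = -3.484

p̂₁ = 494/540 = 0.91481, p̂₂ = 329/338 = 0.97337.
Pooled p̂ = (494+329)/(540+338) = 823/878 = 0.93736.
SE = √[p̂(1−p̂)(1/n₁+1/n₂)] = √[0.93736·0.06264·(1/540+1/338)] ≈ 0.016807.
z = (p̂₁ − p̂₂)/SE = (0.91481 − 0.97337)/0.016807 = -0.05856/0.016807 = -3.484.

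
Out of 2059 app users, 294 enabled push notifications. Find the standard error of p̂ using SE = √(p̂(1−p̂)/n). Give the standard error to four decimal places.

The sample proportion is 294/2059 = 0.14279.
p̂(1−p̂) = 0.14279·0.85721 = 0.122401.
SE = √(0.122401/2059) = 0.0077.

SE = 0.0077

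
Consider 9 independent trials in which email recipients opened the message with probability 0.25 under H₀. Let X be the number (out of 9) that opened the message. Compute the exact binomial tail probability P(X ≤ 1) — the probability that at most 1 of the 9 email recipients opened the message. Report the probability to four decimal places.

P = 0.3003

X ~ Binomial(n=9, p=0.25).
P(X ≤ 1) = C(9,0)·0.25^0·0.75^9 + C(9,1)·0.25^1·0.75^8.
= 0.075085 + 0.225254 = 0.3003.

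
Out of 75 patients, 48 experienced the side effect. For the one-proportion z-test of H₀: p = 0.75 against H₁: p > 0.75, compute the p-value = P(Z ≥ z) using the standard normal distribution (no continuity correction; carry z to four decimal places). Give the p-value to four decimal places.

p-value = 0.9861

With x = 48 successes in n = 75, p̂ = 0.64000.
Null standard error: √(0.75·0.25/75) = √0.002500000 = 0.050000.
z = (p̂ − p₀)/SE = (48/75 − 0.75)/0.050000 ≈ -2.2000.
From the standard normal, P(Z ≥ z) = 0.9861.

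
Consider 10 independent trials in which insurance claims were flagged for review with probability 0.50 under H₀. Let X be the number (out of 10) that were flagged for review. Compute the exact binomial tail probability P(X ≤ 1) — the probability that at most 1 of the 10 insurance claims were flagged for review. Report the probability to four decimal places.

X is binomial with n = 10 and p = 0.50.
P(X ≤ 1) = C(10,0)·0.50^0·0.50^10 + C(10,1)·0.50^1·0.50^9.
= 0.000977 + 0.009766 = 0.0107.

P = 0.0107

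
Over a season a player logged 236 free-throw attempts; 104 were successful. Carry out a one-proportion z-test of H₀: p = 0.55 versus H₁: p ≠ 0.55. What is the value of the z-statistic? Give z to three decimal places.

z = -3.376

The sample proportion is 104/236 = 0.44068.
Under H₀, SE = √(p₀(1−p₀)/n) = √(0.55·0.45/236) = √0.001048729 = 0.032384.
z = (p̂ − p₀)/SE = (0.44068 − 0.55)/0.032384 = -3.376.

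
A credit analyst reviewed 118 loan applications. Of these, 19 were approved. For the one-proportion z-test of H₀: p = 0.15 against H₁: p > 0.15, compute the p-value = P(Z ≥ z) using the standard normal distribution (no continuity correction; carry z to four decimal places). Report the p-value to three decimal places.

p-value = 0.369

p̂ = 19/118 = 0.16102.
Null standard error: √(0.15·0.85/118) = √0.001080508 = 0.032871.
Test statistic (full precision, shown to 4 dp): z = (19/118 − 0.15)/SE₀ ≈ 0.3352.
From the standard normal, P(Z ≥ z) = 0.369.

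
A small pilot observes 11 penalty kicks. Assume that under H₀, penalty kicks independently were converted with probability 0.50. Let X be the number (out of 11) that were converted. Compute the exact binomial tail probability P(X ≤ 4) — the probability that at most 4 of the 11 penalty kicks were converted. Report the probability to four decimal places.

P = 0.2744

X is binomial with n = 11 and p = 0.50.
P(X ≤ 4) = Σ_{j=0}^{4} C(11,j)·0.50^j·0.50^{11−j}.
= 0.000488 + 0.005371 + 0.026855 + 0.080566 + 0.161133 = 0.2744.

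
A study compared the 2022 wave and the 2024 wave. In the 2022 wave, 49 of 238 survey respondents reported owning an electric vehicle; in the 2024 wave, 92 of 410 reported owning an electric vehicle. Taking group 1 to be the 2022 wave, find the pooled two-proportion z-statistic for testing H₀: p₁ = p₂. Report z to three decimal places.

z = -0.550

p̂₁ = 49/238 = 0.20588, p̂₂ = 92/410 = 0.22439.
Pooling: p̂ = 141/648 = 0.21759.
SE = √[p̂(1−p̂)(1/n₁+1/n₂)] = √[0.21759·0.78241·(1/238+1/410)] ≈ 0.033624.
z = -0.01851/0.033624 = -0.550.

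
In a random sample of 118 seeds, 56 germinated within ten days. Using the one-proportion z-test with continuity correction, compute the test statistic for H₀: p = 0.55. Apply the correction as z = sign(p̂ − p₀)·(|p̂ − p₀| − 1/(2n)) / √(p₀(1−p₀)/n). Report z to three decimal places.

z = -1.554

The sample proportion is 56/118 = 0.47458. p̂ − p₀ = -0.075424.
Continuity correction 1/(2n) = 1/236 = 0.004237.
Corrected numerator: |-0.075424| − 0.004237 = 0.071187.
Null standard error: √(0.55·0.45/118) = √0.002097458 = 0.045798.
z = (−)0.071187/0.045798 = -1.554.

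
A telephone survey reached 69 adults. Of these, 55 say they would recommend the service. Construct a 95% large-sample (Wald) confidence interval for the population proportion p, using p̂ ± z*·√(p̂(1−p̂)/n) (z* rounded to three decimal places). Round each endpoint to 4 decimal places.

(0.7022, 0.8920)

Sample proportion p̂ = 55/69 = 0.79710.
SE = √(p̂(1−p̂)/n) = √(0.161731/69) = 0.048414.
z* = 1.960 at the 95% level.
Margin of error: 1.960 × 0.048414 = 0.09489.
Interval: 0.79710 ± 0.09489 → (0.7022, 0.8920).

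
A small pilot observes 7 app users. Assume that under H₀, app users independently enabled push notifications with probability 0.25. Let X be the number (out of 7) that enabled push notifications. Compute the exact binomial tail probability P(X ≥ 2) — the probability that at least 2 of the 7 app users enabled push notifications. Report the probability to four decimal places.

X is binomial with n = 7 and p = 0.25.
P(X ≥ 2) = Σ_{j=2}^{7} C(7,j)·0.25^j·0.75^{7−j}.
= 0.311462 + 0.173035 + 0.057678 + 0.011536 + 0.001282 + 0.000061 = 0.5551.

P = 0.5551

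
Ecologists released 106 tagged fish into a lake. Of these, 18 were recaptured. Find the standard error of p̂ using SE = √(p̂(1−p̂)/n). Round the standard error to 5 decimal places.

p̂ = 18/106 = 0.16981.
p̂(1−p̂) = 0.16981·0.83019 = 0.140975.
SE = √(0.140975/106) = 0.03647.

SE = 0.03647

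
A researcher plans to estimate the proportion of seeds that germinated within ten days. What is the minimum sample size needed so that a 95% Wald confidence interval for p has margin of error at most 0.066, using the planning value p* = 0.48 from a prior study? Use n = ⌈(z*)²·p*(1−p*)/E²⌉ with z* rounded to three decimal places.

n = 221

The 95% critical value is z* = 1.960.
p*(1−p*) = 0.2496.
(z*)²·p*(1−p*)/E² = 3.841600·0.2496/0.004356 = 220.125.
⌈220.125⌉ = 221.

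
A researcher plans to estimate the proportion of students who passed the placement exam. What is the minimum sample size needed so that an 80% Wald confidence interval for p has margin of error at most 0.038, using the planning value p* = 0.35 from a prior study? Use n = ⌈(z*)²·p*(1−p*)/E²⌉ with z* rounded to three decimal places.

z* = 1.282 at the 80% level.
p*(1−p*) = 0.2275.
(z*)²·p*(1−p*)/E² = 1.643524·0.2275/0.001444 = 258.935.
Rounding up, n = 259.

n = 259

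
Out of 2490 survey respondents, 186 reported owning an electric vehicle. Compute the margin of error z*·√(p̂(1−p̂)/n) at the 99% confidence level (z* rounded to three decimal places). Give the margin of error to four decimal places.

ME = 0.0136

With x = 186 successes in n = 2490, p̂ = 0.07470.
SE = √(p̂(1−p̂)/n) = √(0.069119/2490) = 0.005269.
The 99% critical value is z* = 2.576.
ME = 2.576·0.005269 = 0.0136.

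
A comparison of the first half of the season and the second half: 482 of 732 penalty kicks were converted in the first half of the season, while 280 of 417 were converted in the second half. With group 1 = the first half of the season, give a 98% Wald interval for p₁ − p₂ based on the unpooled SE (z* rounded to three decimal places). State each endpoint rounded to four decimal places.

p̂₁ = 482/732 = 0.65847, p̂₂ = 280/417 = 0.67146; p̂₁ − p̂₂ = -0.01299.
SE = √(0.000307223 + 0.000529018) = √0.000836241 = 0.028918.
For 98% confidence, z* = 2.326. Margin of error = 0.06726.
Interval: -0.01299 ± 0.06726 → (-0.0803, 0.0543).

(-0.0803, 0.0543)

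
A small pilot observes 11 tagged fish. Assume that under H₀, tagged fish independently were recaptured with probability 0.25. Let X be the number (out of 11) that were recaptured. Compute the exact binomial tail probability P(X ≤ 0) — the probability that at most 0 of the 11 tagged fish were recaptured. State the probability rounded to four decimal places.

P = 0.0422

X ~ Binomial(n=11, p=0.25).
P(X ≤ 0) = C(11,0)·0.25^0·0.75^11.
= 0.042235 = 0.0422.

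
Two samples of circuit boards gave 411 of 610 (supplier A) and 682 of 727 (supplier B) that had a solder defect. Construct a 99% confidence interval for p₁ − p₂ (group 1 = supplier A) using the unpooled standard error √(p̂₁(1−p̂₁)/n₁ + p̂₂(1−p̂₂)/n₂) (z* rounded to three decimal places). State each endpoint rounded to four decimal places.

(-0.3184, -0.2103)

p̂₁ = 0.67377, p̂₂ = 0.93810, so the observed difference is -0.26433.
SE = √(0.000360334 + 0.000079872) = √0.000440206 = 0.020981.
For 99% confidence, z* = 2.576. Margin of error = 0.05405.
Interval: -0.26433 ± 0.05405 → (-0.3184, -0.2103).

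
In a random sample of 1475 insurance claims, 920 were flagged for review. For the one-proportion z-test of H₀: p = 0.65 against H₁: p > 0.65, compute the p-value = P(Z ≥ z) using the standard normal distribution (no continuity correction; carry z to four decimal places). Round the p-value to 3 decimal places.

p̂ = 920/1475 = 0.62373.
Null standard error: √(0.65·0.35/1475) = √0.000154237 = 0.012419.
z = (p̂ − p₀)/SE = (920/1475 − 0.65)/0.012419 ≈ -2.1154.
p-value = P(Z ≥ z) with z = -2.1154 → 0.983.

p-value = 0.983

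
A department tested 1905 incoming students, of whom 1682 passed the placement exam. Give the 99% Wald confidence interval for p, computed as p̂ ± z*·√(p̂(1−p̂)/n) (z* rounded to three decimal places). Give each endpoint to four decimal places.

(0.8640, 0.9019)

p̂ = 1682/1905 = 0.88294.
Standard error of p̂: √(0.103357/1905) = √0.000054256 = 0.007366.
z* = 2.576 at the 99% level.
Margin of error: 2.576 × 0.007366 = 0.01897.
CI: 0.88294 ± 0.01897 = (0.8640, 0.9019).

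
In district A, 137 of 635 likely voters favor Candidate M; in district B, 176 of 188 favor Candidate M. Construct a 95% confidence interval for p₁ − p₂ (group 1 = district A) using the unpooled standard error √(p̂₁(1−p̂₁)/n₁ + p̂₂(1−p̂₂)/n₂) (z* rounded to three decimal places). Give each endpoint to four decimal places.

p̂₁ = 0.21575, p̂₂ = 0.93617, so the observed difference is -0.72042.
SE = √(0.000266458 + 0.000317849) = √0.000584307 = 0.024172.
For 95% confidence, z* = 1.960. Margin = 1.960·0.024172 = 0.04738.
So the interval runs from -0.7678 to -0.6730.

(-0.7678, -0.6730)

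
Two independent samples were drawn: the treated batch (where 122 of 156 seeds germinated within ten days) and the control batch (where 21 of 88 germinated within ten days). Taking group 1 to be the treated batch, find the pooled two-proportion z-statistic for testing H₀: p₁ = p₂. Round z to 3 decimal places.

p̂₁ = 122/156 = 0.78205, p̂₂ = 21/88 = 0.23864.
Pooling: p̂ = 143/244 = 0.58607.
Pooled SE = √[0.2425927·0.01777389] ≈ 0.065664.
z = (p̂₁ − p̂₂)/SE = (0.78205 − 0.23864)/0.065664 = 0.54341/0.065664 = 8.276.

z = 8.276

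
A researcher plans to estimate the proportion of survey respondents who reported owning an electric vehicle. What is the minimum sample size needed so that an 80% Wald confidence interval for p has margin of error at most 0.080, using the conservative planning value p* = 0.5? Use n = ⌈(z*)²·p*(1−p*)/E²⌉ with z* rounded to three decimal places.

n = 65

z* = 1.282 at the 80% level.
p*(1−p*) = 0.50·0.50 = 0.2500.
Required n before rounding: 1.643524 × 0.2500 / 0.080² = 64.200.
Rounding up, n = 65.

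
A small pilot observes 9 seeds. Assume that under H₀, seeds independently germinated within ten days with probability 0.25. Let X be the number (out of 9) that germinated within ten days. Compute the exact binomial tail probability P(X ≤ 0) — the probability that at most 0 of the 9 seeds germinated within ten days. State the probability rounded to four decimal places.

P = 0.0751

X is binomial with n = 9 and p = 0.25.
P(X ≤ 0) = C(9,0)·0.25^0·0.75^9.
= 0.075085 = 0.0751.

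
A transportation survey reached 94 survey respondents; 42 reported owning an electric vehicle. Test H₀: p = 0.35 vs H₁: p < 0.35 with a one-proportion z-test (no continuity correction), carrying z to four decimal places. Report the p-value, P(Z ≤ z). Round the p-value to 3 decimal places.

Sample proportion p̂ = 42/94 = 0.44681.
Under H₀, SE = √(p₀(1−p₀)/n) = √(0.35·0.65/94) = √0.002420213 = 0.049196.
Test statistic (full precision, shown to 4 dp): z = (42/94 − 0.35)/SE₀ ≈ 1.9678.
p-value = P(Z ≤ z) with z = 1.9678 → 0.975.

p-value = 0.975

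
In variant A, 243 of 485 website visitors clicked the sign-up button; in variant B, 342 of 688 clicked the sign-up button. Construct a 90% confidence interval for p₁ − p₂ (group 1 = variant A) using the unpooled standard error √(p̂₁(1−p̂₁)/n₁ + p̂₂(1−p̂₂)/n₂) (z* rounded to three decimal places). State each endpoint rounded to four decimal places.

(-0.0448, 0.0527)

p̂₁ = 243/485 = 0.50103, p̂₂ = 342/688 = 0.49709; p̂₁ − p̂₂ = 0.00394.
Unpooled SE = √(p̂₁(1−p̂₁)/n₁ + p̂₂(1−p̂₂)/n₂) = √(0.000515462 + 0.000363360) = 0.029645.
z* = 1.645 at the 90% level. Margin of error = 0.04877.
So the interval runs from -0.0448 to 0.0527.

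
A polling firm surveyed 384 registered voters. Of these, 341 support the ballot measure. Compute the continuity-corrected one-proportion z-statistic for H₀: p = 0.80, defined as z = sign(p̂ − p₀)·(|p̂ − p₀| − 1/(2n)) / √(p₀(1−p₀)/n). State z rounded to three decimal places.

With x = 341 successes in n = 384, p̂ = 0.88802. p̂ − p₀ = 0.088021.
Continuity correction 1/(2n) = 1/768 = 0.001302.
Corrected numerator: |0.088021| − 0.001302 = 0.086719.
Under H₀, SE = √(p₀(1−p₀)/n) = √(0.80·0.20/384) = √0.000416667 = 0.020412.
z = +0.086719/0.020412 = 4.248.

z = 4.248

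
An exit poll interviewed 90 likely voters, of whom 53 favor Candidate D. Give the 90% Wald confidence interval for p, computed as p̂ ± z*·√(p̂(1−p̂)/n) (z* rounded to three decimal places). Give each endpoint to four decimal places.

Sample proportion p̂ = 53/90 = 0.58889.
SE(p̂) = √(0.58889·0.41111/90) = 0.051865.
z* = 1.645 at the 90% level.
Margin of error: 1.645 × 0.051865 = 0.08532.
So the interval runs from 0.5036 to 0.6742.

(0.5036, 0.6742)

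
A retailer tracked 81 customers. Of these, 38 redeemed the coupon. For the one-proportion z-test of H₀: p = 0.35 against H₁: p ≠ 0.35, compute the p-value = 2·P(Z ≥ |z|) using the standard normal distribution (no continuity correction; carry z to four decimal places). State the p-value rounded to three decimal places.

With x = 38 successes in n = 81, p̂ = 0.46914.
Under H₀, SE = √(p₀(1−p₀)/n) = √(0.35·0.65/81) = √0.002808642 = 0.052997.
Test statistic (full precision, shown to 4 dp): z = (38/81 − 0.35)/SE₀ ≈ 2.2480.
p-value = 2·P(Z ≥ |z|) with z = 2.2480 → 0.025.

p-value = 0.025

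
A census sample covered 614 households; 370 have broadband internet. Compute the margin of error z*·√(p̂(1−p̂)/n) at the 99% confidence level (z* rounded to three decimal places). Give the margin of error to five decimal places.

With x = 370 successes in n = 614, p̂ = 0.60261.
SE(p̂) = √(0.60261·0.39739/614) = 0.019749.
For 99% confidence, z* = 2.576.
So ME = 0.05087.

ME = 0.05087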